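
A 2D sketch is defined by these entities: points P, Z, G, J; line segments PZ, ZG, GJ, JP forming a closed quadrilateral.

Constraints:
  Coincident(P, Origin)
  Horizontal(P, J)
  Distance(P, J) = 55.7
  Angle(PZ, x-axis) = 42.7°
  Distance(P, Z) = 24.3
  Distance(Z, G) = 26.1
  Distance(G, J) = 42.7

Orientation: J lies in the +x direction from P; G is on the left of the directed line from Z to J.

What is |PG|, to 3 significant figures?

50.3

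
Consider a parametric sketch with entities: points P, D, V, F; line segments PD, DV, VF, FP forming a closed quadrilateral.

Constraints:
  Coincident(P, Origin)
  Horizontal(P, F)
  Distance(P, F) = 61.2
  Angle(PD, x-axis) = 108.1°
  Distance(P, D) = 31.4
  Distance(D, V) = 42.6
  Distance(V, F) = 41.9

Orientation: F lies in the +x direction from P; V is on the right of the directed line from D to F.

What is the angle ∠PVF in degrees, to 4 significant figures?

174.4°

Checks: |DV| = 42.60 ✓; |VF| = 41.90 ✓.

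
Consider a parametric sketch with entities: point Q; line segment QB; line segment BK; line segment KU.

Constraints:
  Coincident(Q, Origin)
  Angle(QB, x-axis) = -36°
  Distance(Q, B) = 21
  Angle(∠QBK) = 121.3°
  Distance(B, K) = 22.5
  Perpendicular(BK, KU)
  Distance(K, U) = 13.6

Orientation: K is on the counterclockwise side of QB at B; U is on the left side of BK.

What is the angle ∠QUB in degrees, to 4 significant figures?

38.56°

∠QBK = 121.3°, so BK runs at -36.0° + (180° − 121.3°) = 22.70° from the x-axis; with |BK| = 22.5, K = B + 22.5·(cos 22.70°, sin 22.70°) = (37.75, -3.661). BK is perpendicular to KU; with |KU| = 13.6 on the left of BK, U = K + 13.6·(-0.3859, 0.9225) = (32.50, 8.886). Then cos ∠QUB = UQ·UB / (|UQ||UB|), giving 38.56°.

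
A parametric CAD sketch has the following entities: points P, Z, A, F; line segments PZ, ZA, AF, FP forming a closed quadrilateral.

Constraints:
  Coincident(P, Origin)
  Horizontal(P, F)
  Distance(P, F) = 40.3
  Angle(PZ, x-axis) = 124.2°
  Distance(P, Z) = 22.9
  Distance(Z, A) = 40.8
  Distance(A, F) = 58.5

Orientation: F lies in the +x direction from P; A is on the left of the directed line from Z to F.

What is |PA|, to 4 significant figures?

52.64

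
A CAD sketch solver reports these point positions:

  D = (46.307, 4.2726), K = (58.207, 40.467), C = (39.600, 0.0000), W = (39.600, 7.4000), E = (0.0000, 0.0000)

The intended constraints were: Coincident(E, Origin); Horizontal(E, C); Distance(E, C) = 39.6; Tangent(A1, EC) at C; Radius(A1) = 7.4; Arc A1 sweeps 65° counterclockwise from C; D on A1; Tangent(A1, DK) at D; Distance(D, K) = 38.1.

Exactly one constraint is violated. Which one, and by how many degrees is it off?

Tangent(A1, DK) at D — off by 6.80°.

E = (0.00, 0.00) ✓; E.y = 0.00, C.y = 0.00 ✓; |EC| = 39.60 ✓; ∠(WC, CE) = 90.00° ✓; |WC| = 7.400 ✓; bearing(W→D) − bearing(W→C) = 65.00° ✓; |WD| = 7.400 ✓; ∠(WD, DK) = 83.20° ✗; |DK| = 38.10 ✓.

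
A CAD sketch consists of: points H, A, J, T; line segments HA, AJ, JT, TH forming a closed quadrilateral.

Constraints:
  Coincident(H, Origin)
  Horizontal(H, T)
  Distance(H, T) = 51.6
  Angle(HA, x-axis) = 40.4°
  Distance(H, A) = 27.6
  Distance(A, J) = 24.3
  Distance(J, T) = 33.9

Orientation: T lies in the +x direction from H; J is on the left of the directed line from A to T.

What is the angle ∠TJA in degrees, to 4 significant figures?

72.90°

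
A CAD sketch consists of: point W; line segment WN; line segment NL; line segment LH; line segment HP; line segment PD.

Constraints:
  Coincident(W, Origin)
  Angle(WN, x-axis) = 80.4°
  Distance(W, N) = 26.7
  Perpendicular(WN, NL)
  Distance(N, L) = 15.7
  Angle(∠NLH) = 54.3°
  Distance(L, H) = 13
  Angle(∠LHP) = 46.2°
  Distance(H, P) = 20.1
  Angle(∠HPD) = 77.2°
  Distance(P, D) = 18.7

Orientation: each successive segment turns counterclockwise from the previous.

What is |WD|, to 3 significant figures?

42.1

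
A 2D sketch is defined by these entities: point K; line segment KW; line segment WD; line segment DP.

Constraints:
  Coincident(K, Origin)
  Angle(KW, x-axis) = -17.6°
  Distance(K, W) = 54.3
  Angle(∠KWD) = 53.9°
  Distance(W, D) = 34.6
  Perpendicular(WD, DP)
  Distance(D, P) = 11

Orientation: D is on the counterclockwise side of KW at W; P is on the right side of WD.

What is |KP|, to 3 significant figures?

54.9

K is at the origin; KW runs at -17.6° with length 54.3, so W = 54.3·(cos -17.6°, sin -17.6°) = (51.8, -16.4). ∠KWD = 53.9°, so WD runs at -17.6° + (180° − 53.9°) = 108° from the x-axis; with |WD| = 34.6, D = W + 34.6·(cos 108°, sin 108°) = (40.8, 16.4). The perpendicularity gives DP at right angles to WD; with |DP| = 11.0 on the right of WD, P = D + 11.0·(0.948, 0.317) = (51.2, 19.9). Then |KP| = |P − K| = 54.9.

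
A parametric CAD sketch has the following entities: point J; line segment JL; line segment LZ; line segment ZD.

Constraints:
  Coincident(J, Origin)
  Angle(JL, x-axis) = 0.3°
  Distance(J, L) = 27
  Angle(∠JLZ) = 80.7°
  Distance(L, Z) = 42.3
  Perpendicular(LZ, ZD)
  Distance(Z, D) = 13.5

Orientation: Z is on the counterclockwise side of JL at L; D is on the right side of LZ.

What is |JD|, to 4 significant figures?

55.23

J is at the origin; JL runs at 0.3° with length 27.0, so L = 27.0·(cos 0.3°, sin 0.3°) = (27.00, 0.1414). ∠JLZ = 80.7°, so LZ runs at 0.3° + (180° − 80.7°) = 99.60° from the x-axis; with |LZ| = 42.3, Z = L + 42.3·(cos 99.60°, sin 99.60°) = (19.95, 41.85). LZ is perpendicular to ZD; with |ZD| = 13.5 on the right of LZ, D = Z + 13.5·(0.9860, 0.1668) = (33.26, 44.10). Then |JD| = |D − J| = 55.23.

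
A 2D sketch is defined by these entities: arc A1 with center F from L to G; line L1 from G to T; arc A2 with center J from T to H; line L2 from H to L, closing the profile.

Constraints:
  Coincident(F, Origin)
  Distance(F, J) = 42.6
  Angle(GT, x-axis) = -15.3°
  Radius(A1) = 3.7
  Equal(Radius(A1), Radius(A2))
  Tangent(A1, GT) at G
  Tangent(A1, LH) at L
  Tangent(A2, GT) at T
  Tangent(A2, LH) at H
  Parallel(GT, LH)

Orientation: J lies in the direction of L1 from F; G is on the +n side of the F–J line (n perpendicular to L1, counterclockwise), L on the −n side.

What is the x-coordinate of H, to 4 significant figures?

40.11

Tangency of A1 to both parallel lines with radius 3.7 puts G and L at F ± 3.7·n: G = (0.9763, 3.569), L = (-0.9763, -3.569). Equal radii place T and H the same way about J: T = J + 3.7·n = (42.07, -7.672), H = J − 3.7·n = (40.11, -14.81). So H.x = 40.11.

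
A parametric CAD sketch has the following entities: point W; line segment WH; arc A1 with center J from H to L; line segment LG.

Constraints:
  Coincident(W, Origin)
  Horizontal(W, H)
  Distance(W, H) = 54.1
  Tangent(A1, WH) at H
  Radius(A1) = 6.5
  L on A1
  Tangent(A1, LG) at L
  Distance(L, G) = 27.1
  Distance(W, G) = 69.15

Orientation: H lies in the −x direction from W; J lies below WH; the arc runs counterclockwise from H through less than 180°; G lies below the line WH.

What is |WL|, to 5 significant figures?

60.952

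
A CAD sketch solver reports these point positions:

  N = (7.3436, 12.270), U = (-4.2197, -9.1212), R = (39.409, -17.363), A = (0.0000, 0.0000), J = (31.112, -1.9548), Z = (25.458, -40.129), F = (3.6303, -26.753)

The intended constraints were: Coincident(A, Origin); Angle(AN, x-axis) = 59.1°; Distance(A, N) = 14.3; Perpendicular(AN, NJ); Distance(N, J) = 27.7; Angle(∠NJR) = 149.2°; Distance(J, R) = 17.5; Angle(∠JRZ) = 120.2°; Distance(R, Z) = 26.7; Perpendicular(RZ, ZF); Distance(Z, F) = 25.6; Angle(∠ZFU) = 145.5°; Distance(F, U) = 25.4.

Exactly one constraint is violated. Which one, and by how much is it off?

Distance(F, U) = 25.4 — off by 6.10.

A = (0.00, 0.00) ✓; AN at 59.10° ✓; |AN| = 14.30 ✓; ∠(AN, NJ) = 90.00° ✓; |NJ| = 27.70 ✓; ∠NJR = 149.2° ✓; |JR| = 17.50 ✓; ∠JRZ = 120.2° ✓; |RZ| = 26.70 ✓; ∠(RZ, ZF) = 90.00° ✓; |ZF| = 25.60 ✓; ∠ZFU = 145.5° ✓; |FU| = 19.30 ✗.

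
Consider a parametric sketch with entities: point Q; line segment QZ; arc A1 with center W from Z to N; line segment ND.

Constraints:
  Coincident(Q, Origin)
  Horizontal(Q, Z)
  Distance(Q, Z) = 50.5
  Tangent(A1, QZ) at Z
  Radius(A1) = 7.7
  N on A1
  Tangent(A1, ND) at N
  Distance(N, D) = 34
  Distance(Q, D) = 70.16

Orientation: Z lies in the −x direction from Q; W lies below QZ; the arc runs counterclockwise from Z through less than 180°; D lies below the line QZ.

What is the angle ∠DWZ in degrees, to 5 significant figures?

170.72°

Checks: |QZ| = 50.50 ✓; |WN| = 7.700 ✓; ∠(WN, ND) = 90.00° ✓; |ND| = 34.00 ✓; |QD| = 70.16 ✓.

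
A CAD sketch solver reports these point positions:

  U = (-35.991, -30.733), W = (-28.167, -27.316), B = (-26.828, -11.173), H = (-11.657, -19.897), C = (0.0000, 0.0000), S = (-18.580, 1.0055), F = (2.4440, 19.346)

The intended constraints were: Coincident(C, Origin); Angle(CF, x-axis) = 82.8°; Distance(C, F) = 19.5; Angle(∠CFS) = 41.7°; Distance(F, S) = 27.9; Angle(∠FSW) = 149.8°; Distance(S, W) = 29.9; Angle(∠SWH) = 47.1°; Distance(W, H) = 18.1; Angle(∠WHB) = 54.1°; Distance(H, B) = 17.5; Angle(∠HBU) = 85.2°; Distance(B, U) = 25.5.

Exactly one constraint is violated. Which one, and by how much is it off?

Distance(B, U) = 25.5 — off by 3.90.

C = (0.00, 0.00) ✓; CF at 82.80° ✓; |CF| = 19.50 ✓; ∠CFS = 41.70° ✓; |FS| = 27.90 ✓; ∠FSW = 149.8° ✓; |SW| = 29.90 ✓; ∠SWH = 47.10° ✓; |WH| = 18.10 ✓; ∠WHB = 54.10° ✓; |HB| = 17.50 ✓; ∠HBU = 85.20° ✓; |BU| = 21.60 ✗.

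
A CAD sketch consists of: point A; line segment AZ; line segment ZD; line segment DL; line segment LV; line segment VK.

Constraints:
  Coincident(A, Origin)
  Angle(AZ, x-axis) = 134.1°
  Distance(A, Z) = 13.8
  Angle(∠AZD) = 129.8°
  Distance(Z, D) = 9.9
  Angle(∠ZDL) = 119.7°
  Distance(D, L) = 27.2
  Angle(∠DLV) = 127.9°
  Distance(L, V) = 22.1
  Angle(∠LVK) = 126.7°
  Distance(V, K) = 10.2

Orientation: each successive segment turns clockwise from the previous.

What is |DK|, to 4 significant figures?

46.83

∠DLV = 127.9° gives LV at -28.50° from the x-axis; with |LV| = 22.1, V = (35.80, 20.10). ∠LVK = 126.7° gives VK at -81.80° from the x-axis; with |VK| = 10.2, K = (37.25, 10.00). Then |DK| = |K − D| = 46.83.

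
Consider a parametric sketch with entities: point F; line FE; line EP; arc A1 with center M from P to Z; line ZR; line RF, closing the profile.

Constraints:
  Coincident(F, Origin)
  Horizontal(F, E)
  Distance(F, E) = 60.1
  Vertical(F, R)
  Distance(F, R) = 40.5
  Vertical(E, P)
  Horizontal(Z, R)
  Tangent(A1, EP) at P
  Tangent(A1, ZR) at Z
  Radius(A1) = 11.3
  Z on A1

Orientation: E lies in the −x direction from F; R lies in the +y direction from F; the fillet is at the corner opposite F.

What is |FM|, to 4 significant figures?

56.87

FR is vertical with |FR| = 40.5 and R on the +y side, so R = (0.000, 40.50). The virtual corner opposite F is at (-60.10, 40.50). Since A1 is tangent to EP there, MP ⟂ EP and tangency of A1 to ZR means the radius MZ is perpendicular to ZR, with radius 11.3, so the center M sits 11.3 in from both sides at M = (-48.80, 29.20). Then |FM| = |M − F| = 56.87.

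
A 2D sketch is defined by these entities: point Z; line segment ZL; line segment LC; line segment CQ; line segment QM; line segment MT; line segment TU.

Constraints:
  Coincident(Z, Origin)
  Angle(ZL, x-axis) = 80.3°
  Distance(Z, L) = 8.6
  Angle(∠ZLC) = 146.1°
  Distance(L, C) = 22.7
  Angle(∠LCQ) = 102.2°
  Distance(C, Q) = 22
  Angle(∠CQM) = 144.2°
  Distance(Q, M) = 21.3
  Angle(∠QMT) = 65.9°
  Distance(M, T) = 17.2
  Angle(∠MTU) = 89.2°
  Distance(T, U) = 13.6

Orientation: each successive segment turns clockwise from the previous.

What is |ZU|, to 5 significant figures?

28.525

∠QMT = 65.9° gives MT at 178.70° from the x-axis; with |MT| = 17.2, T = (26.940, -5.7919). ∠MTU = 89.2° gives TU at 87.900° from the x-axis; with |TU| = 13.6, U = (27.438, 7.7989). Then |ZU| = |U − Z| = 28.525.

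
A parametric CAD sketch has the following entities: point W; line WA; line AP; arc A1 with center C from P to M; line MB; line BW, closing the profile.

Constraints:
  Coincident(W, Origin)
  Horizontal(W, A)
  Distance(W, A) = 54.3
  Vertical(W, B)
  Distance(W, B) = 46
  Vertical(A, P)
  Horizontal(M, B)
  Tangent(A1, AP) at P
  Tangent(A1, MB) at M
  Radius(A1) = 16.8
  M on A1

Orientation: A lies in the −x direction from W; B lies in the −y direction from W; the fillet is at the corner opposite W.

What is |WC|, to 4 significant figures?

47.53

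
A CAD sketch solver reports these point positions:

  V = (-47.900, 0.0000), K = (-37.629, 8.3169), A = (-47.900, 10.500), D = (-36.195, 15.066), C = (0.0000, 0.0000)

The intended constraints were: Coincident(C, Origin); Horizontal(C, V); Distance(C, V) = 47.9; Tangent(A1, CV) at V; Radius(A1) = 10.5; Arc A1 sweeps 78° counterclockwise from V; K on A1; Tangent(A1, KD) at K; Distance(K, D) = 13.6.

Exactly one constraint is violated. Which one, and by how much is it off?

Distance(K, D) = 13.6 — off by 6.70.

C = (0.00, 0.00) ✓; C.y = 0.00, V.y = 0.00 ✓; |CV| = 47.90 ✓; ∠(AV, VC) = 90.00° ✓; |AV| = 10.50 ✓; bearing(A→K) − bearing(A→V) = 78.00° ✓; |AK| = 10.50 ✓; ∠(AK, KD) = 90.00° ✓; |KD| = 6.900 ✗.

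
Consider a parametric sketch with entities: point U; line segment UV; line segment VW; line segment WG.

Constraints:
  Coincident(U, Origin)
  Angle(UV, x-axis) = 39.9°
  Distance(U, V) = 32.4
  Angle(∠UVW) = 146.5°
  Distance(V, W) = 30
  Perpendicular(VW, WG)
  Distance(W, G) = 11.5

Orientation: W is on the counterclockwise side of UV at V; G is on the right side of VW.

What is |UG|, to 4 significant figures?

64.14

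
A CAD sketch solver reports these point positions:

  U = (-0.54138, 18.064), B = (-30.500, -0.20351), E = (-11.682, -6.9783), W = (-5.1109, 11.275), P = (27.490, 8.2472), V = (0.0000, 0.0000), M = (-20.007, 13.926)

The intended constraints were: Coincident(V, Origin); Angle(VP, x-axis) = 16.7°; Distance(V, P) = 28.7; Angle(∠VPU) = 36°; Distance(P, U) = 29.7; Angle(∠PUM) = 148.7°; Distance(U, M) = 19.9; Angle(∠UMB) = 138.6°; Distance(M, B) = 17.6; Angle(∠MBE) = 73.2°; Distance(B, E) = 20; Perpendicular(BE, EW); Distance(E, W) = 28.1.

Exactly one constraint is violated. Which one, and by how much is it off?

Distance(E, W) = 28.1 — off by 8.70.

V = (0.00, 0.00) ✓; VP at 16.70° ✓; |VP| = 28.70 ✓; ∠VPU = 36.00° ✓; |PU| = 29.70 ✓; ∠PUM = 148.7° ✓; |UM| = 19.90 ✓; ∠UMB = 138.6° ✓; |MB| = 17.60 ✓; ∠MBE = 73.20° ✓; |BE| = 20.00 ✓; ∠(BE, EW) = 90.00° ✓; |EW| = 19.40 ✗.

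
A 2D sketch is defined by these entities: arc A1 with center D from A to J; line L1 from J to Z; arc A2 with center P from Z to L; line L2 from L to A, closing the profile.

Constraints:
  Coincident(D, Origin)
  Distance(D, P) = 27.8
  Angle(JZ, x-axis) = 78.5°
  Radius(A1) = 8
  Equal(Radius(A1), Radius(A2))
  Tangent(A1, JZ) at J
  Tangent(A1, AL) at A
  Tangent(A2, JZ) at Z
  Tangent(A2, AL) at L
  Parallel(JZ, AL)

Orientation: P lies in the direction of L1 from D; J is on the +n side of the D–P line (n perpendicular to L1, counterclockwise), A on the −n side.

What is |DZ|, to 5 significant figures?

28.928

The slot axis is L1's direction at 78.5°, so u = (cos 78.5°, sin 78.5°) = (0.19937, 0.97992) and n = (−sin 78.5°, cos 78.5°) = (-0.97992, 0.19937). D is at the origin and P lies 27.8 along u from D, so P = 27.8·u = (5.5424, 27.242). Tangency of A1 to both parallel lines with radius 8.0 puts J and A at D ± 8.0·n: J = (-7.8394, 1.5949), A = (7.8394, -1.5949). Equal radii place Z and L the same way about P: Z = P + 8.0·n = (-2.2970, 28.837), L = P − 8.0·n = (13.382, 25.647). Then |DZ| = |Z − D| = 28.928.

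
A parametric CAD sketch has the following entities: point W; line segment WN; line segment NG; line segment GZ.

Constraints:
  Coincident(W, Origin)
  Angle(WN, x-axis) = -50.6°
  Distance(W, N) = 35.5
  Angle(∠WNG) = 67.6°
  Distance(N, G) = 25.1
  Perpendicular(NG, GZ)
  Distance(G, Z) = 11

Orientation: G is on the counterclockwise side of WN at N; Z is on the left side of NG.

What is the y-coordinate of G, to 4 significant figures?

-5.311

W is at the origin; WN runs at -50.6° with length 35.5, so N = 35.5·(cos -50.6°, sin -50.6°) = (22.53, -27.43). ∠WNG = 67.6°, so NG runs at -50.6° + (180° − 67.6°) = 61.80° from the x-axis; with |NG| = 25.1, G = N + 25.1·(cos 61.80°, sin 61.80°) = (34.39, -5.311). So G.y = -5.311.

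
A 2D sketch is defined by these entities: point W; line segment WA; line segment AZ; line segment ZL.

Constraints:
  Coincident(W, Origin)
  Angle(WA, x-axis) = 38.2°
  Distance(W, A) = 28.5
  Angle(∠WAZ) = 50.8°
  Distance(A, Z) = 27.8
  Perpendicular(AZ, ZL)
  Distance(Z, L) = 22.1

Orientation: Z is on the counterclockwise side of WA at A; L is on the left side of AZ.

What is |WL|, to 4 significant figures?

9.787

W is at the origin; WA runs at 38.2° with length 28.5, so A = 28.5·(cos 38.2°, sin 38.2°) = (22.40, 17.62). ∠WAZ = 50.8°, so AZ runs at 38.2° + (180° − 50.8°) = 167.4° from the x-axis; with |AZ| = 27.8, Z = A + 27.8·(cos 167.4°, sin 167.4°) = (-4.734, 23.69). The perpendicularity gives ZL at right angles to AZ; with |ZL| = 22.1 on the left of AZ, L = Z + 22.1·(-0.2181, -0.9759) = (-9.555, 2.121). Then |WL| = |L − W| = 9.787.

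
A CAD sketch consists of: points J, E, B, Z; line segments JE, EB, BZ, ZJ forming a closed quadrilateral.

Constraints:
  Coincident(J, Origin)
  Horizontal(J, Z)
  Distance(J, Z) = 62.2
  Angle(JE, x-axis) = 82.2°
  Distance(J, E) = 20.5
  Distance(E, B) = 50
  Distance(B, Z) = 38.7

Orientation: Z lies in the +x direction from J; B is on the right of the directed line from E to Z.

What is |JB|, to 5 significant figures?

37.019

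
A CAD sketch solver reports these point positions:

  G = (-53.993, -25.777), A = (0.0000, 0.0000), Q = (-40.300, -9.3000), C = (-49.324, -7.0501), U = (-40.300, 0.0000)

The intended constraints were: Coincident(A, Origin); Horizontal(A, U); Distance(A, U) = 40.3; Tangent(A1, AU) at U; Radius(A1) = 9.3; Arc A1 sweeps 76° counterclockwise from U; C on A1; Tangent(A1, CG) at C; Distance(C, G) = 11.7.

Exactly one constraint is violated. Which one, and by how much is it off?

Distance(C, G) = 11.7 — off by 7.60.

A = (0.00, 0.00) ✓; A.y = 0.00, U.y = 0.00 ✓; |AU| = 40.30 ✓; ∠(QU, UA) = 90.00° ✓; |QU| = 9.300 ✓; bearing(Q→C) − bearing(Q→U) = 76.00° ✓; |QC| = 9.300 ✓; ∠(QC, CG) = 90.00° ✓; |CG| = 19.30 ✗.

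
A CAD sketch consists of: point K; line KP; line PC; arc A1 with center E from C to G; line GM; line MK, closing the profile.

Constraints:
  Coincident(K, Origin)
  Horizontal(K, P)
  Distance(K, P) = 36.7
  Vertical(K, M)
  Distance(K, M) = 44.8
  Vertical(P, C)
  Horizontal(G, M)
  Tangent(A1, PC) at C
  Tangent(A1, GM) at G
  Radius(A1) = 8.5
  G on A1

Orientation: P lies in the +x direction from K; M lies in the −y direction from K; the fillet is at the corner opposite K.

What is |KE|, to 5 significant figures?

45.967

K is at the origin; KP is horizontal with |KP| = 36.7 and P on the +x side, so P = (36.700, 0.0000). KM is vertical with |KM| = 44.8 and M on the −y side, so M = (0.0000, -44.800). The virtual corner opposite K is at (36.700, -44.800). The tangent condition forces EC to be normal to PC and the tangent condition forces EG to be normal to GM, with radius 8.5, so the center E sits 8.5 in from both sides at E = (28.200, -36.300). Then |KE| = |E − K| = 45.967.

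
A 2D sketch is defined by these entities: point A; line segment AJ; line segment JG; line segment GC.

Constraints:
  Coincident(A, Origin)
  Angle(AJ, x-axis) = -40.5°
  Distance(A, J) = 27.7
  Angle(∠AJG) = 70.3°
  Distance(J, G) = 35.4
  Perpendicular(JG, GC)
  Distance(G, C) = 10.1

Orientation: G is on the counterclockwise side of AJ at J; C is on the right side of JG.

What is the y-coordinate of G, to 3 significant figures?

15.1

A is at the origin; AJ runs at -40.5° with length 27.7, so J = 27.7·(cos -40.5°, sin -40.5°) = (21.1, -18.0). ∠AJG = 70.3°, so JG runs at -40.5° + (180° − 70.3°) = 69.2° from the x-axis; with |JG| = 35.4, G = J + 35.4·(cos 69.2°, sin 69.2°) = (33.6, 15.1). So G.y = 15.1.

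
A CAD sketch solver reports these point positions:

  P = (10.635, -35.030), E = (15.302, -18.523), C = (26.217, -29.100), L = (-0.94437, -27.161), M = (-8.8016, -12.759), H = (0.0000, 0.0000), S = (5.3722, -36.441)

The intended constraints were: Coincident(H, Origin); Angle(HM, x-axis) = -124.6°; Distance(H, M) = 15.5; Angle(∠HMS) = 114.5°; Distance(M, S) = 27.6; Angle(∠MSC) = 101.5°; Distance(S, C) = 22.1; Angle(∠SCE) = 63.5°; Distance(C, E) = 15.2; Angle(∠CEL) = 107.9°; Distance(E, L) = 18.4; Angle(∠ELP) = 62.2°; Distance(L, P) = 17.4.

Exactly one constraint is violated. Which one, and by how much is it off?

Distance(L, P) = 17.4 — off by 3.40.

H = (0.00, 0.00) ✓; HM at -124.6° ✓; |HM| = 15.50 ✓; ∠HMS = 114.5° ✓; |MS| = 27.60 ✓; ∠MSC = 101.5° ✓; |SC| = 22.10 ✓; ∠SCE = 63.50° ✓; |CE| = 15.20 ✓; ∠CEL = 107.9° ✓; |EL| = 18.40 ✓; ∠ELP = 62.20° ✓; |LP| = 14.00 ✗.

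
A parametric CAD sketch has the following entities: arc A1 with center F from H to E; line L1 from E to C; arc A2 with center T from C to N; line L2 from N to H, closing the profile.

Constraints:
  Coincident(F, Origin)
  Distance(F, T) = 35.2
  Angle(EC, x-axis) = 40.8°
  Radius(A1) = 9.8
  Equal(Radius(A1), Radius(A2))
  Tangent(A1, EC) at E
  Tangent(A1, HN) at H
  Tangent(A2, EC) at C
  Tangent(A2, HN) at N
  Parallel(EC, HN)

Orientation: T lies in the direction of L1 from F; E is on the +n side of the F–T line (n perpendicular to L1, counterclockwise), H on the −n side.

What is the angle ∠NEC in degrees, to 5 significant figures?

29.110°

Tangency of A1 to both parallel lines with radius 9.8 puts E and H at F ± 9.8·n: E = (-6.4035, 7.4186), H = (6.4035, -7.4186). Equal radii place C and N the same way about T: C = T + 9.8·n = (20.243, 30.419), N = T − 9.8·n = (33.050, 15.582). Then cos ∠NEC = EN·EC / (|EN||EC|), giving 29.110°.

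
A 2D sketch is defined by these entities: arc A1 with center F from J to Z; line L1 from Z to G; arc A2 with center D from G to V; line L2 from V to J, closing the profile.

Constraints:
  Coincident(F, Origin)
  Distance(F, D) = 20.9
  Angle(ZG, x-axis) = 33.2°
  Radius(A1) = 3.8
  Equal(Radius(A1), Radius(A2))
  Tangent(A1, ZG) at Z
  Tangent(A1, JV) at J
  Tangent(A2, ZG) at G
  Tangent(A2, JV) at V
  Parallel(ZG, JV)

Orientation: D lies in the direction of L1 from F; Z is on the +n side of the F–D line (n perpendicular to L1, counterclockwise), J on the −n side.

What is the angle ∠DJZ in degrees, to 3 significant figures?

79.7°

The slot axis is L1's direction at 33.2°, so u = (cos 33.2°, sin 33.2°) = (0.837, 0.548) and n = (−sin 33.2°, cos 33.2°) = (-0.548, 0.837). F is at the origin and D lies 20.9 along u from F, so D = 20.9·u = (17.5, 11.4). Tangency of A1 to both parallel lines with radius 3.8 puts Z and J at F ± 3.8·n: Z = (-2.08, 3.18), J = (2.08, -3.18). Then cos ∠DJZ = JD·JZ / (|JD||JZ|), giving 79.7°.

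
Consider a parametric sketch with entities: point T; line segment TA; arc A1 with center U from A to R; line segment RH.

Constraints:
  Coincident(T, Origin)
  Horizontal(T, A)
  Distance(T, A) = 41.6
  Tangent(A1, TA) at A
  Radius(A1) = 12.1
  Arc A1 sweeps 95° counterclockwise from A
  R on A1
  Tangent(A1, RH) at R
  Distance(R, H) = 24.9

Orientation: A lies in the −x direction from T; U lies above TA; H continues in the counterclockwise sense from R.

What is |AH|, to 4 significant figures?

39.23

On A1, A sits at bearing -90° from U; a 95° counterclockwise sweep puts R at bearing 5°, so R = U + 12.1·(cos 5°, sin 5°) = (-29.55, 13.15). A1 meets RH tangentially, so UR is at right angles to RH, so RH runs along (−sin 5°, cos 5°); with |RH| = 24.9, H = (-31.72, 37.96). Then |AH| = |H − A| = 39.23.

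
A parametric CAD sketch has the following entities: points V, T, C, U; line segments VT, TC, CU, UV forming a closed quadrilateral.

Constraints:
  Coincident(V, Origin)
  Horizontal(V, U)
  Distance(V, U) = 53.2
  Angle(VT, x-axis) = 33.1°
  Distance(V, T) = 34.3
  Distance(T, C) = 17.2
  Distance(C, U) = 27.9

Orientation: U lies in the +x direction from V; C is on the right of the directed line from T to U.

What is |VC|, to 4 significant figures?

25.43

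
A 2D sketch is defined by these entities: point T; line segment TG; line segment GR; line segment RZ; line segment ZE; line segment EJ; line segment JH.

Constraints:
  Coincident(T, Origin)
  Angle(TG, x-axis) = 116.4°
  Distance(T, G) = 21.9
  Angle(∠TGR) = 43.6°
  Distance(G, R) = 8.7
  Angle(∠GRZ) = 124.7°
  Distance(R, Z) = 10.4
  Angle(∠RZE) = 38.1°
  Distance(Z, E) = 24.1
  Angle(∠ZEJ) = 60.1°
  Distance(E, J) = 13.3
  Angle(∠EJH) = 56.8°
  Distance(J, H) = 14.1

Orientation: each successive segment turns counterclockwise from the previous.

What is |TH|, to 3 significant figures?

15.0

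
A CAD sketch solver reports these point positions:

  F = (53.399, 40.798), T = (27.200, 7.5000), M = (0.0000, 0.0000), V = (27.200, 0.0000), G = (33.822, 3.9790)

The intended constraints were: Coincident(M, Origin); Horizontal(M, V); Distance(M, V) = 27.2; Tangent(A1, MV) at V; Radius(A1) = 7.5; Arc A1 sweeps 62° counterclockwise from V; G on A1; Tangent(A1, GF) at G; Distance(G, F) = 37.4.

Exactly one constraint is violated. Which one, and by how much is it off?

Distance(G, F) = 37.4 — off by 4.30.

M = (0.00, 0.00) ✓; M.y = 0.00, V.y = 0.00 ✓; |MV| = 27.20 ✓; ∠(TV, VM) = 90.00° ✓; |TV| = 7.500 ✓; bearing(T→G) − bearing(T→V) = 62.00° ✓; |TG| = 7.500 ✓; ∠(TG, GF) = 90.00° ✓; |GF| = 41.70 ✗.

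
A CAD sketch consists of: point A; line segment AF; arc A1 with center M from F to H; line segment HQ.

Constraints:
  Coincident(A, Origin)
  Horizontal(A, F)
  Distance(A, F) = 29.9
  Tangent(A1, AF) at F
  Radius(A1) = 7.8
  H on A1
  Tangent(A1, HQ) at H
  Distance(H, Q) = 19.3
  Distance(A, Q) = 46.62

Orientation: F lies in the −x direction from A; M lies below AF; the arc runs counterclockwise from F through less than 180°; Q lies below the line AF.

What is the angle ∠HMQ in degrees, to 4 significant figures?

67.99°

A is at the origin; A and F share the same y with |AF| = 29.9 and F on the −x side, so F = (-29.90, 0.000). Since A1 is tangent to AF there, MF ⟂ AF, so M = F + (0, -7.8) = (-29.90, -7.800). Since MH ⟂ HQ (tangency), |MQ| = √(7.8² + 19.3²) = 20.82 regardless of where H sits on A1. So Q lies on both circle(A, 46.62) and circle(M, 20.82); the below-AF intersection is Q = (-38.03, -26.96). H is the foot of the tangent from Q: H = (-37.70, -7.665).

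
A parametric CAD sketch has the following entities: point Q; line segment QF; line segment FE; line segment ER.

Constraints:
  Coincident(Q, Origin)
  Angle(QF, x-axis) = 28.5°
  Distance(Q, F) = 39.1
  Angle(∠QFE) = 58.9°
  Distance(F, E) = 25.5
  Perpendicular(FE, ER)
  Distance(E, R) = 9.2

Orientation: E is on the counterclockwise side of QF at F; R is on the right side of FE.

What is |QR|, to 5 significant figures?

43.008

Q is at the origin; QF runs at 28.5° with length 39.1, so F = 39.1·(cos 28.5°, sin 28.5°) = (34.362, 18.657). ∠QFE = 58.9°, so FE runs at 28.5° + (180° − 58.9°) = 149.60° from the x-axis; with |FE| = 25.5, E = F + 25.5·(cos 149.60°, sin 149.60°) = (12.368, 31.561). FE ⟂ ER; with |ER| = 9.2 on the right of FE, R = E + 9.2·(0.50603, 0.86251) = (17.023, 39.496). Then |QR| = |R − Q| = 43.008.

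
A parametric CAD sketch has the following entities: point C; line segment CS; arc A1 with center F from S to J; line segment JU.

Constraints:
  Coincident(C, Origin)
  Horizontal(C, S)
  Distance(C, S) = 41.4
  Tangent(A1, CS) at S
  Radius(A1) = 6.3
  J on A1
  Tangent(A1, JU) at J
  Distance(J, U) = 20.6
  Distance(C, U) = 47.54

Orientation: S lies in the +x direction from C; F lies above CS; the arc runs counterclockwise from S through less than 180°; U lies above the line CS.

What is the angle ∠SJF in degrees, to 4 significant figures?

32.84°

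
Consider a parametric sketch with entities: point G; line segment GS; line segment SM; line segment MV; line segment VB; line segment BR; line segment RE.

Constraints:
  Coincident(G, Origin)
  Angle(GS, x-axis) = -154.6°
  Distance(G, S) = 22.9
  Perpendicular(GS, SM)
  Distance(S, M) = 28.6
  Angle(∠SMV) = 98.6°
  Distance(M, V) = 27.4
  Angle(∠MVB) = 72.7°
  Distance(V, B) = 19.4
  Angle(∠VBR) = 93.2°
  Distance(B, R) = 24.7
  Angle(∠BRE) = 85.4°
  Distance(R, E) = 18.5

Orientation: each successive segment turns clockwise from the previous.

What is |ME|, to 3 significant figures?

6.18

∠VBR = 93.2° gives BR at -160° from the x-axis; with |BR| = 24.7, R = (-27.9, 4.35). ∠BRE = 85.4° gives RE at 105° from the x-axis; with |RE| = 18.5, E = (-32.8, 22.2). Then |ME| = |E − M| = 6.18.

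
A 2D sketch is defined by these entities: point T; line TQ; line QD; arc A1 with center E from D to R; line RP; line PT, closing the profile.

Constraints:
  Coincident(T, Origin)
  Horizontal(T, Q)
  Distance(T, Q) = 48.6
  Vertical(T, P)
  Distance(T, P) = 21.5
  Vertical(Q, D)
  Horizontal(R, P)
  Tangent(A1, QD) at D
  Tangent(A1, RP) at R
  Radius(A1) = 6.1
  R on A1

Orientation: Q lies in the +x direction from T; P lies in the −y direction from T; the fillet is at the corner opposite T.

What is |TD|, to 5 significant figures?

50.982

T is at the origin; T and Q share the same y with |TQ| = 48.6 and Q on the +x side, so Q = (48.600, 0.0000). T and P share the same x with |TP| = 21.5 and P on the −y side, so P = (0.0000, -21.500). The virtual corner opposite T is at (48.600, -21.500). A1 meets QD tangentially, so ED is at right angles to QD and since A1 is tangent to RP there, ER ⟂ RP, with radius 6.1, so the center E sits 6.1 in from both sides at E = (42.500, -15.400). That places the tangent points at D = (48.600, -15.400) on QD and R = (42.500, -21.500) on RP. Then |TD| = |D − T| = 50.982.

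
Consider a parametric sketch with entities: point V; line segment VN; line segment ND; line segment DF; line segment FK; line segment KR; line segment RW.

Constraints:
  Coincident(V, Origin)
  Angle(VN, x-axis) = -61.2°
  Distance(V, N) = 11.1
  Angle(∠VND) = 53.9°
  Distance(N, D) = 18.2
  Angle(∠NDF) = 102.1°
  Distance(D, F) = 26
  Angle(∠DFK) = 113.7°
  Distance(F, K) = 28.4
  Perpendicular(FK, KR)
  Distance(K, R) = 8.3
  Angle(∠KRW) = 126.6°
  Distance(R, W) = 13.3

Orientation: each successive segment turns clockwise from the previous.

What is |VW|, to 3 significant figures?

15.2

V is at the origin; VN runs at -61.2° with length 11.1, so N = (5.35, -9.73). ∠VND = 53.9° gives ND at 173° from the x-axis; with |ND| = 18.2, D = (-12.7, -7.41). ∠NDF = 102.1° gives DF at 94.8° from the x-axis; with |DF| = 26.0, F = (-14.9, 18.5). ∠DFK = 113.7° gives FK at 28.5° from the x-axis; with |FK| = 28.4, K = (10.1, 32.0). FK ⟂ KR, so KR runs at -61.5°; with |KR| = 8.3, R = (14.0, 24.8). ∠KRW = 126.6° gives RW at -115° from the x-axis; with |RW| = 13.3, W = (8.44, 12.7). Then |VW| = |W − V| = 15.2.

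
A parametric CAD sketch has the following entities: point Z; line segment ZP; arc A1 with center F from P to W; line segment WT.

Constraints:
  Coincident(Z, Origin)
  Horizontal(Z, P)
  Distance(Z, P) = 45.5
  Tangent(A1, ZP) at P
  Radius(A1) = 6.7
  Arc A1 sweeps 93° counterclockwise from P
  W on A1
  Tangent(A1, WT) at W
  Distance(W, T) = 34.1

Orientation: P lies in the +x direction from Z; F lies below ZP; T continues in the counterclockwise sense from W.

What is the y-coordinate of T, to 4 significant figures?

-41.10

Z is at the origin; ZP is horizontal with |ZP| = 45.5 and P on the +x side, so P = (45.50, 0.000). Since A1 is tangent to ZP there, FP ⟂ ZP, so F = P + (0, -6.7) = (45.50, -6.700). On A1, P sits at bearing 90° from F; a 93° counterclockwise sweep puts W at bearing 183°, so W = F + 6.7·(cos 183°, sin 183°) = (38.81, -7.051). Since A1 is tangent to WT there, FW ⟂ WT, so WT runs along (−sin 183°, cos 183°); with |WT| = 34.1, T = (40.59, -41.10). So T.y = -41.10.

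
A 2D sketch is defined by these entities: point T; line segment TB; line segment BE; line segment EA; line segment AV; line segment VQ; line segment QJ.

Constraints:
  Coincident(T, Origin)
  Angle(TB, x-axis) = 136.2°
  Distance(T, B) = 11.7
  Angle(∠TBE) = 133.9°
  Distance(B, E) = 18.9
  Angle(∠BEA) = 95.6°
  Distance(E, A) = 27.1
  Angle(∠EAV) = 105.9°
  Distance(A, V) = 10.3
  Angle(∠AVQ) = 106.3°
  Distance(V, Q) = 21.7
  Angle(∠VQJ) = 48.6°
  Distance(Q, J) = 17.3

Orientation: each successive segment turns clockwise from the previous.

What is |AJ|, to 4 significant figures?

13.51

T is at the origin; TB runs at 136.2° with length 11.7, so B = (-8.445, 8.098). ∠TBE = 133.9° gives BE at 90.10° from the x-axis; with |BE| = 18.9, E = (-8.478, 27.00). ∠BEA = 95.6° gives EA at 5.700° from the x-axis; with |EA| = 27.1, A = (18.49, 29.69). ∠EAV = 105.9° gives AV at -68.40° from the x-axis; with |AV| = 10.3, V = (22.28, 20.11). ∠AVQ = 106.3° gives VQ at -142.1° from the x-axis; with |VQ| = 21.7, Q = (5.157, 6.783). ∠VQJ = 48.6° gives QJ at 86.50° from the x-axis; with |QJ| = 17.3, J = (6.213, 24.05). Then |AJ| = |J − A| = 13.51.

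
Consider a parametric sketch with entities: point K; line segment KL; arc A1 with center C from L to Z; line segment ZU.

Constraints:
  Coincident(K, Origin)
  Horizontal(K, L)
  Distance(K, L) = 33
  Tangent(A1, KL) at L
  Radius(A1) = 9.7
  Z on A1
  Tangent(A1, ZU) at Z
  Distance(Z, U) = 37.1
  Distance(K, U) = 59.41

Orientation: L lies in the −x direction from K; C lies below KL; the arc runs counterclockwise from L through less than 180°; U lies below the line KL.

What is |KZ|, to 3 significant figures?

44.1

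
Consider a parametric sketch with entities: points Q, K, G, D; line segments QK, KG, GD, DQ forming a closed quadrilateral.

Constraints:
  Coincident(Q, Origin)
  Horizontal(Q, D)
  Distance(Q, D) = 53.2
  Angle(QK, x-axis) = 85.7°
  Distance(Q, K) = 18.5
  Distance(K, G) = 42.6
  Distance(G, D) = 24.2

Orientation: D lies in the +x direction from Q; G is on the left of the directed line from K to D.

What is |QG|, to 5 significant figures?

49.163

Checks: |KG| = 42.60 ✓; |GD| = 24.20 ✓.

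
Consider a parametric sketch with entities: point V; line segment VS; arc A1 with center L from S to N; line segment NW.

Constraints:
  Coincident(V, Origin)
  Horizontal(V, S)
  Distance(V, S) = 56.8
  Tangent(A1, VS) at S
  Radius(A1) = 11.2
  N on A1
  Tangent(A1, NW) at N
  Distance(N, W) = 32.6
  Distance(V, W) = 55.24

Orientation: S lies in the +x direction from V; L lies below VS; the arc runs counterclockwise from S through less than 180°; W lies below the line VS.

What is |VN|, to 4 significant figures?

46.71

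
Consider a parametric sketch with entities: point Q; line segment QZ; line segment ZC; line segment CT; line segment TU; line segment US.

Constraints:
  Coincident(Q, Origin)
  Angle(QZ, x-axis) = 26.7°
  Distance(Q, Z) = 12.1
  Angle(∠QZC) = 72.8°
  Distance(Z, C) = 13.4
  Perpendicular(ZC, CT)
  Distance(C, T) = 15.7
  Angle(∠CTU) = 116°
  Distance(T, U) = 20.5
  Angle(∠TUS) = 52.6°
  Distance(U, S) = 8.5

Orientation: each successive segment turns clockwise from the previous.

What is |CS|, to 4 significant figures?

23.41

Q is at the origin; QZ runs at 26.7° with length 12.1, so Z = (10.81, 5.437). ∠QZC = 72.8° gives ZC at -80.50° from the x-axis; with |ZC| = 13.4, C = (13.02, -7.779). The perpendicularity gives CT at right angles to ZC, so CT runs at -170.5°; with |CT| = 15.7, T = (-2.463, -10.37). ∠CTU = 116.0° gives TU at 125.5° from the x-axis; with |TU| = 20.5, U = (-14.37, 6.319). ∠TUS = 52.6° gives US at -1.900° from the x-axis; with |US| = 8.5, S = (-5.872, 6.037). Then |CS| = |S − C| = 23.41.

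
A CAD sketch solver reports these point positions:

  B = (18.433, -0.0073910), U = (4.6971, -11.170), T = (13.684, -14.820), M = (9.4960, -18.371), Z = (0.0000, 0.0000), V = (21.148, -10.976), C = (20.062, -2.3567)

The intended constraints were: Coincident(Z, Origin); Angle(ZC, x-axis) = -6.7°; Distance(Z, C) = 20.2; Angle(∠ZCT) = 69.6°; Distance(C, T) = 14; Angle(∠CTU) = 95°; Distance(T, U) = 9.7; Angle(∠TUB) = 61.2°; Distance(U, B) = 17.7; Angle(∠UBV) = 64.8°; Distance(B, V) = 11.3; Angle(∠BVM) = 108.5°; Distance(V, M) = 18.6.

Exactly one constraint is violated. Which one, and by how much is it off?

Distance(V, M) = 18.6 — off by 4.80.

Z = (0.00, 0.00) ✓; ZC at -6.700° ✓; |ZC| = 20.20 ✓; ∠ZCT = 69.60° ✓; |CT| = 14.00 ✓; ∠CTU = 95.00° ✓; |TU| = 9.700 ✓; ∠TUB = 61.20° ✓; |UB| = 17.70 ✓; ∠UBV = 64.80° ✓; |BV| = 11.30 ✓; ∠BVM = 108.5° ✓; |VM| = 13.80 ✗.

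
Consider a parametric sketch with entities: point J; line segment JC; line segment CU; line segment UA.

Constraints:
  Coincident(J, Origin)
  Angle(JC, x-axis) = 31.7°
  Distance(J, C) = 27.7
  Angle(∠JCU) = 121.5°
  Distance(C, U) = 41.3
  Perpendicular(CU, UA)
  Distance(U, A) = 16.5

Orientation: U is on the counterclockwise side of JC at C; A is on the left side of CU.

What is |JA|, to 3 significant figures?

56.2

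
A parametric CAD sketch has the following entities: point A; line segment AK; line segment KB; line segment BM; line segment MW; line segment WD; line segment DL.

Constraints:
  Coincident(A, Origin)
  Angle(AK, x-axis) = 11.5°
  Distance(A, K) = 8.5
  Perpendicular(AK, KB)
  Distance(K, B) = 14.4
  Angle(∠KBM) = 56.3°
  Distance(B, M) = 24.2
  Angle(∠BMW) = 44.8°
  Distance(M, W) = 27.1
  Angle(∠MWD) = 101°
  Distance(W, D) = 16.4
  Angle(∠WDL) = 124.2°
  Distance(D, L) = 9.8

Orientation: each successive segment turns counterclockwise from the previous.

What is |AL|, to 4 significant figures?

24.72

A is at the origin; AK runs at 11.5° with length 8.5, so K = (8.329, 1.695). AK is perpendicular to KB, so KB runs at 101.5°; with |KB| = 14.4, B = (5.458, 15.81). ∠KBM = 56.3° gives BM at -134.8° from the x-axis; with |BM| = 24.2, M = (-11.59, -1.366). ∠BMW = 44.8° gives MW at 0.4000° from the x-axis; with |MW| = 27.1, W = (15.51, -1.177). ∠MWD = 101.0° gives WD at 79.40° from the x-axis; with |WD| = 16.4, D = (18.52, 14.94). ∠WDL = 124.2° gives DL at 135.2° from the x-axis; with |DL| = 9.8, L = (11.57, 21.85). Then |AL| = |L − A| = 24.72.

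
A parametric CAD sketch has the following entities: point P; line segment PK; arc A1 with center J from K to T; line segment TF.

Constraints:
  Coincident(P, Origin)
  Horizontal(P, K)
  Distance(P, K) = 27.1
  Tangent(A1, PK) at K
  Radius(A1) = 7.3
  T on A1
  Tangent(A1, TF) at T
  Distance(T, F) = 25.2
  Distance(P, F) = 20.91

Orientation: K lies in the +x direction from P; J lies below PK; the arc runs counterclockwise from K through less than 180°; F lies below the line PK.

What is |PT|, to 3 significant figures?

21.9

Checks: ∠(JK, KP) = 90.00° ✓; |JT| = 7.300 ✓; ∠(JT, TF) = 90.00° ✓; |TF| = 25.20 ✓; |PF| = 20.91 ✓.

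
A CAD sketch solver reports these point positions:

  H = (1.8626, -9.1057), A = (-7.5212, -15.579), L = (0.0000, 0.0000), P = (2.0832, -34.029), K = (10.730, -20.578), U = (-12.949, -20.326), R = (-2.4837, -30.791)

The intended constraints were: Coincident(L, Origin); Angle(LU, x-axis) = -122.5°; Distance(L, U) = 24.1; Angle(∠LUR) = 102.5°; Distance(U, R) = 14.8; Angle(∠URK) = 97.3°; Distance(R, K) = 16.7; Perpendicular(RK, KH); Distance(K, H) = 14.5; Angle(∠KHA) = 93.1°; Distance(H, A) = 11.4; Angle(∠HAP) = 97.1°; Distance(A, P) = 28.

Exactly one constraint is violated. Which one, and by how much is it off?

Distance(A, P) = 28 — off by 7.20.

L = (0.00, 0.00) ✓; LU at -122.5° ✓; |LU| = 24.10 ✓; ∠LUR = 102.5° ✓; |UR| = 14.80 ✓; ∠URK = 97.30° ✓; |RK| = 16.70 ✓; ∠(RK, KH) = 90.00° ✓; |KH| = 14.50 ✓; ∠KHA = 93.10° ✓; |HA| = 11.40 ✓; ∠HAP = 97.10° ✓; |AP| = 20.80 ✗.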